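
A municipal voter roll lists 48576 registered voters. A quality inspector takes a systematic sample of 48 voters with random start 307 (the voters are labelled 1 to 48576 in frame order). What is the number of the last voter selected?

k = 48576/48 = 1012
48th selection = r + (48−1)·k = 307 + 47×1012 = 307 + 47564 = 47871

47871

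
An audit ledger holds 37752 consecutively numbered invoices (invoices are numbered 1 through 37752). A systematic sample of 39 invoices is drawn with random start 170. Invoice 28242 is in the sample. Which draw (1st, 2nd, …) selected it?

30

k = 37752/39 = 968
position = (28242 − 170)/968 + 1 = 28072/968 + 1 = 29 + 1 = 30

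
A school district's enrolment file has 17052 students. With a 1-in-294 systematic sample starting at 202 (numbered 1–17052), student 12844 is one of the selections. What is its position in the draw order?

k = 294
position = (12844 − 202)/294 + 1 = 12642/294 + 1 = 43 + 1 = 44

44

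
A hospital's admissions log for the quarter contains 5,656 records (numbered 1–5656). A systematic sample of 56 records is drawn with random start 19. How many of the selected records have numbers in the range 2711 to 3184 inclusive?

5

k = 5656/56 = 101
First selection ≥ 2711: 19 + ⌈(2711−19)/101⌉·101 = 19 + 27×101 = 2746
Last selection ≤ 3184: 19 + ⌊(3184−19)/101⌋·101 = 19 + 31×101 = 3150
Count = 31 − 27 + 1 = 5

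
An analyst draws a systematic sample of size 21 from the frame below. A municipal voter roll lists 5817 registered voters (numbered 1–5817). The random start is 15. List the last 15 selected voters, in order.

1677, 1954, 2231, 2508, 2785, 3062, 3339, 3616, 3893, 4170, 4447, 4724, 5001, 5278, 5555

k = N/n = 5817/21 = 277
7th selection = 15 + 6×277 = 1677
8th: 1677 + 277 = 1954
9th: 1954 + 277 = 2231
10th: 2231 + 277 = 2508
11th: 2508 + 277 = 2785
12th: 2785 + 277 = 3062
13th: 3062 + 277 = 3339
14th: 3339 + 277 = 3616
15th: 3616 + 277 = 3893
16th: 3893 + 277 = 4170
17th: 4170 + 277 = 4447
18th: 4447 + 277 = 4724
19th: 4724 + 277 = 5001
20th: 5001 + 277 = 5278
21st: 5278 + 277 = 5555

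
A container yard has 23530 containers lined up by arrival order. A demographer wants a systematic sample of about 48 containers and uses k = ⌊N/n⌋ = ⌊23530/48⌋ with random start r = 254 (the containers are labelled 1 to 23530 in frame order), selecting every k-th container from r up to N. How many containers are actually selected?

48

k = ⌊23530/48⌋ = 490
Achieved size = ⌊(23530 − 254)/490⌋ + 1 = ⌊23276/490⌋ + 1 = 47 + 1 = 48
(last selection: 254 + 47×490 = 23284 ≤ 23530; next would be 23774 > 23530)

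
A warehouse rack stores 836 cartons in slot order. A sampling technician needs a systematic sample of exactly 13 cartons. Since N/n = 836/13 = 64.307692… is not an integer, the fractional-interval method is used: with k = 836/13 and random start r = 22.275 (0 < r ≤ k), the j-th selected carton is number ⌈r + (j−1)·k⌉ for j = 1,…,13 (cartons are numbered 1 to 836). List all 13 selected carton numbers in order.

23, 87, 151, 216, 280, 344, 409, 473, 537, 602, 666, 730, 794

j=1: r + 0k = 22.275 → ⌈·⌉ = 23
j=2: r + 1k = 86.582692… → ⌈·⌉ = 87
j=3: r + 2k = 150.890384… → ⌈·⌉ = 151
j=4: r + 3k = 215.198076… → ⌈·⌉ = 216
j=5: r + 4k = 279.505769… → ⌈·⌉ = 280
j=6: r + 5k = 343.813461… → ⌈·⌉ = 344
j=7: r + 6k = 408.121153… → ⌈·⌉ = 409
j=8: r + 7k = 472.428846… → ⌈·⌉ = 473
j=9: r + 8k = 536.736538… → ⌈·⌉ = 537
j=10: r + 9k = 601.044230… → ⌈·⌉ = 602
j=11: r + 10k = 665.351923… → ⌈·⌉ = 666
j=12: r + 11k = 729.659615… → ⌈·⌉ = 730
j=13: r + 12k = 793.967307… → ⌈·⌉ = 794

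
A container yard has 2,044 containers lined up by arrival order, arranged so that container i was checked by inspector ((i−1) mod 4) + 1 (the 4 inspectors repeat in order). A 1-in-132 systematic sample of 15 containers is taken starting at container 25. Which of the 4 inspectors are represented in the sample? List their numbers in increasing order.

1

Consecutive selections differ by k = 132, so their inspector numbers differ by 132 mod 4 = 0.
gcd(132, 4) = 4, so the sample visits 4/4 = 1 distinct residues mod 4.
Start 25 is inspector 1; the inspectors hit are 1.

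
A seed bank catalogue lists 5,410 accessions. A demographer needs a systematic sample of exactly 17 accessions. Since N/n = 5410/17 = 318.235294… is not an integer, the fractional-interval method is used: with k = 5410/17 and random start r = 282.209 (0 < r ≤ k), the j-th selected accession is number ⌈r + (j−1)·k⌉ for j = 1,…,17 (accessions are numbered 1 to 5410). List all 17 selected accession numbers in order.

283, 601, 919, 1237, 1556, 1874, 2192, 2510, 2829, 3147, 3465, 3783, 4102, 4420, 4738, 5056, 5374

j=1: r + 0k = 282.209 → ⌈·⌉ = 283
j=2: r + 1k = 600.444294… → ⌈·⌉ = 601
j=3: r + 2k = 918.679588… → ⌈·⌉ = 919
j=4: r + 3k = 1236.914882… → ⌈·⌉ = 1237
j=5: r + 4k = 1555.150176… → ⌈·⌉ = 1556
j=6: r + 5k = 1873.385470… → ⌈·⌉ = 1874
j=7: r + 6k = 2191.620764… → ⌈·⌉ = 2192
j=8: r + 7k = 2509.856058… → ⌈·⌉ = 2510
j=9: r + 8k = 2828.091352… → ⌈·⌉ = 2829
j=10: r + 9k = 3146.326647… → ⌈·⌉ = 3147
j=11: r + 10k = 3464.561941… → ⌈·⌉ = 3465
j=12: r + 11k = 3782.797235… → ⌈·⌉ = 3783
j=13: r + 12k = 4101.032529… → ⌈·⌉ = 4102
j=14: r + 13k = 4419.267823… → ⌈·⌉ = 4420
j=15: r + 14k = 4737.503117… → ⌈·⌉ = 4738
j=16: r + 15k = 5055.738411… → ⌈·⌉ = 5056
j=17: r + 16k = 5373.973705… → ⌈·⌉ = 5374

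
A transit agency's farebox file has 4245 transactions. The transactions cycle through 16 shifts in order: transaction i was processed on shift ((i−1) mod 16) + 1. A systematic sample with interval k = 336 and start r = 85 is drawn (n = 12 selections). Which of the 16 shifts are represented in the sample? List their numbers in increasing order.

Consecutive selections differ by k = 336, so their shift numbers differ by 336 mod 16 = 0.
gcd(336, 16) = 16, so the sample visits 16/16 = 1 distinct residues mod 16.
Start 85 is shift 5; the shifts hit are 5.

5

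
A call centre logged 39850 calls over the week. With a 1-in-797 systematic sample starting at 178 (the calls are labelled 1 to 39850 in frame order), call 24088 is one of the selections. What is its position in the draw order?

31

k = 797
position = (24088 − 178)/797 + 1 = 23910/797 + 1 = 30 + 1 = 31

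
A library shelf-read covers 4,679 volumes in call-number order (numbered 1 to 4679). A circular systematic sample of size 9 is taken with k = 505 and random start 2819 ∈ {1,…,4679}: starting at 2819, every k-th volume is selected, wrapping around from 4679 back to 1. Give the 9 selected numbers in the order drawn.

2819, 3324, 3829, 4334, 160, 665, 1170, 1675, 2180

Selection 1: 2819
Selection 2: 2819 + 505 = 3324
Selection 3: 3324 + 505 = 3829
Selection 4: 3829 + 505 = 4334
Selection 5: 4334 + 505 = 4839 → 4839 − 4679 = 160
Selection 6: 160 + 505 = 665
Selection 7: 665 + 505 = 1170
Selection 8: 1170 + 505 = 1675
Selection 9: 1675 + 505 = 2180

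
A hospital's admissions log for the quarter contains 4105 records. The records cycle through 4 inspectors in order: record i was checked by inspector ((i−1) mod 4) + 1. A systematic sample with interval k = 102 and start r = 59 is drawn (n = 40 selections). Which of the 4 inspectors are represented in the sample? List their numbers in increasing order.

Consecutive selections differ by k = 102, so their inspector numbers differ by 102 mod 4 = 2.
gcd(102, 4) = 2, so the sample visits 4/2 = 2 distinct residues mod 4.
Start 59 is inspector 3; the inspectors hit are 1, 3.

1, 3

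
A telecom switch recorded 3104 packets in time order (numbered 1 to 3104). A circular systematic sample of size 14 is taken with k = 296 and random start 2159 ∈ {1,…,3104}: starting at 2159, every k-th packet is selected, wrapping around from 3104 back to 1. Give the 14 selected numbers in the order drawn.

Selection 1: 2159
Selection 2: 2159 + 296 = 2455
Selection 3: 2455 + 296 = 2751
Selection 4: 2751 + 296 = 3047
Selection 5: 3047 + 296 = 3343 → 3343 − 3104 = 239
Selection 6: 239 + 296 = 535
Selection 7: 535 + 296 = 831
Selection 8: 831 + 296 = 1127
Selection 9: 1127 + 296 = 1423
Selection 10: 1423 + 296 = 1719
Selection 11: 1719 + 296 = 2015
Selection 12: 2015 + 296 = 2311
Selection 13: 2311 + 296 = 2607
Selection 14: 2607 + 296 = 2903

2159, 2455, 2751, 3047, 239, 535, 831, 1127, 1423, 1719, 2015, 2311, 2607, 2903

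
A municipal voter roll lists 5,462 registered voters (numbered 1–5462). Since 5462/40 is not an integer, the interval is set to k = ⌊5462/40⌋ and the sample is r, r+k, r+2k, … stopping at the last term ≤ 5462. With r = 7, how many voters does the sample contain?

41

k = ⌊5462/40⌋ = 136
Achieved size = ⌊(5462 − 7)/136⌋ + 1 = ⌊5455/136⌋ + 1 = 40 + 1 = 41
(last selection: 7 + 40×136 = 5447 ≤ 5462; next would be 5583 > 5462)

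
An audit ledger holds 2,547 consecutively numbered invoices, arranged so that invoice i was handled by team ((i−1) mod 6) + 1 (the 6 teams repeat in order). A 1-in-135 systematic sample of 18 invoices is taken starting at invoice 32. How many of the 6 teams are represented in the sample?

Consecutive selections differ by k = 135, so their team numbers differ by 135 mod 6 = 3.
gcd(135, 6) = 3, so the sample visits 6/3 = 2 distinct residues mod 6.
Start 32 is team 2; the teams hit are 2, 5.

2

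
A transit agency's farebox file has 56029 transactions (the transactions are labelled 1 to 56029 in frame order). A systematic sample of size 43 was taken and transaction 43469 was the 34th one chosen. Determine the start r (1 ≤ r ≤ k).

470

k = 56029/43 = 1303
r = 43469 − (34−1)×1303 = 43469 − 42999 = 470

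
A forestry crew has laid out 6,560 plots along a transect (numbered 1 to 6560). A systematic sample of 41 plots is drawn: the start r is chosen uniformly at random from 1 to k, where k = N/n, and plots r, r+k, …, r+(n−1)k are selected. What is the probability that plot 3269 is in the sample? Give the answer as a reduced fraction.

1/160

k = 6560/41 = 160.
Plot 3269 is selected iff r ≡ 3269 (mod 160); exactly one such r in {1,…,160}.
Inclusion probability = 1/160.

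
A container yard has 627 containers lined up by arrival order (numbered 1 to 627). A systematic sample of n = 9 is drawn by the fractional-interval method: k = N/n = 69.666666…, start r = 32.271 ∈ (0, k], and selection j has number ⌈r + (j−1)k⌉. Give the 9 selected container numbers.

j=1: r + 0k = 32.271 → ⌈·⌉ = 33
j=2: r + 1k = 101.937666… → ⌈·⌉ = 102
j=3: r + 2k = 171.604333… → ⌈·⌉ = 172
j=4: r + 3k = 241.271 → ⌈·⌉ = 242
j=5: r + 4k = 310.937666… → ⌈·⌉ = 311
j=6: r + 5k = 380.604333… → ⌈·⌉ = 381
j=7: r + 6k = 450.271 → ⌈·⌉ = 451
j=8: r + 7k = 519.937666… → ⌈·⌉ = 520
j=9: r + 8k = 589.604333… → ⌈·⌉ = 590

33, 102, 172, 242, 311, 381, 451, 520, 590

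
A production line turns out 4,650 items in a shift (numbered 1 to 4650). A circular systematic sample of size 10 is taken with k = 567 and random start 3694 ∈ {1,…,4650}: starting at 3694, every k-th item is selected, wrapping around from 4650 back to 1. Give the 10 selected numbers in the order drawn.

Selection 1: 3694
Selection 2: 3694 + 567 = 4261
Selection 3: 4261 + 567 = 4828 → 4828 − 4650 = 178
Selection 4: 178 + 567 = 745
Selection 5: 745 + 567 = 1312
Selection 6: 1312 + 567 = 1879
Selection 7: 1879 + 567 = 2446
Selection 8: 2446 + 567 = 3013
Selection 9: 3013 + 567 = 3580
Selection 10: 3580 + 567 = 4147

3694, 4261, 178, 745, 1312, 1879, 2446, 3013, 3580, 4147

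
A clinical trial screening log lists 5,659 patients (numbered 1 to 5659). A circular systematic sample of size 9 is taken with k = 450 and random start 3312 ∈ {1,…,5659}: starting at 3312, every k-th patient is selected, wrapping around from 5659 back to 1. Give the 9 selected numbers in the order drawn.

3312, 3762, 4212, 4662, 5112, 5562, 353, 803, 1253

Selection 1: 3312
Selection 2: 3312 + 450 = 3762
Selection 3: 3762 + 450 = 4212
Selection 4: 4212 + 450 = 4662
Selection 5: 4662 + 450 = 5112
Selection 6: 5112 + 450 = 5562
Selection 7: 5562 + 450 = 6012 → 6012 − 5659 = 353
Selection 8: 353 + 450 = 803
Selection 9: 803 + 450 = 1253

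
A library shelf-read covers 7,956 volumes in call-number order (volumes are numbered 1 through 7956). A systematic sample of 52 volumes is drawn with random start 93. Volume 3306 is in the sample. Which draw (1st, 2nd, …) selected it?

22

k = 7956/52 = 153
position = (3306 − 93)/153 + 1 = 3213/153 + 1 = 21 + 1 = 22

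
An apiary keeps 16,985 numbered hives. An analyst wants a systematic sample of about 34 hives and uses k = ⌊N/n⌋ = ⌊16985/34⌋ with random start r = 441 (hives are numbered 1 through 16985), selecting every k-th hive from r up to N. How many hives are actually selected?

34

k = ⌊16985/34⌋ = 499
Achieved size = ⌊(16985 − 441)/499⌋ + 1 = ⌊16544/499⌋ + 1 = 33 + 1 = 34
(last selection: 441 + 33×499 = 16908 ≤ 16985; next would be 17407 > 16985)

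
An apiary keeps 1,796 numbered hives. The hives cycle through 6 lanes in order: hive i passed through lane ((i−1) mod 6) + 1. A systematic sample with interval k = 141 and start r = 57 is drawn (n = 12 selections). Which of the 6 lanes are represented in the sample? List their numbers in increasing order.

Consecutive selections differ by k = 141, so their lane numbers differ by 141 mod 6 = 3.
gcd(141, 6) = 3, so the sample visits 6/3 = 2 distinct residues mod 6.
Start 57 is lane 3; the lanes hit are 3, 6.

3, 6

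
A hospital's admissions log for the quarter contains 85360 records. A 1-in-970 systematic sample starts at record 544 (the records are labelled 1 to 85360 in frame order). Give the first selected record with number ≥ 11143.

11214

k = 970
Steps past start: ⌈(11143 − 544)/970⌉ = ⌈10599/970⌉ = 11
Selected record: 544 + 11×970 = 11214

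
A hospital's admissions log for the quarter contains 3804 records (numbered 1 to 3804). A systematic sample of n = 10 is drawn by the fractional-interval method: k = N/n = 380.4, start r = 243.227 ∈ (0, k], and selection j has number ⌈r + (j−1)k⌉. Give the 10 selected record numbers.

244, 624, 1005, 1385, 1765, 2146, 2526, 2907, 3287, 3667

j=1: r + 0k = 243.227 → ⌈·⌉ = 244
j=2: r + 1k = 623.627 → ⌈·⌉ = 624
j=3: r + 2k = 1004.027 → ⌈·⌉ = 1005
j=4: r + 3k = 1384.427 → ⌈·⌉ = 1385
j=5: r + 4k = 1764.827 → ⌈·⌉ = 1765
j=6: r + 5k = 2145.227 → ⌈·⌉ = 2146
j=7: r + 6k = 2525.627 → ⌈·⌉ = 2526
j=8: r + 7k = 2906.027 → ⌈·⌉ = 2907
j=9: r + 8k = 3286.427 → ⌈·⌉ = 3287
j=10: r + 9k = 3666.827 → ⌈·⌉ = 3667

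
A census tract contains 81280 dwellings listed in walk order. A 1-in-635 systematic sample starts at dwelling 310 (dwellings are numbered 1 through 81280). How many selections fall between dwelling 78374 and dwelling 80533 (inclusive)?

4

k = 635
First selection ≥ 78374: 310 + ⌈(78374−310)/635⌉·635 = 310 + 123×635 = 78415
Last selection ≤ 80533: 310 + ⌊(80533−310)/635⌋·635 = 310 + 126×635 = 80320
Count = 126 − 123 + 1 = 4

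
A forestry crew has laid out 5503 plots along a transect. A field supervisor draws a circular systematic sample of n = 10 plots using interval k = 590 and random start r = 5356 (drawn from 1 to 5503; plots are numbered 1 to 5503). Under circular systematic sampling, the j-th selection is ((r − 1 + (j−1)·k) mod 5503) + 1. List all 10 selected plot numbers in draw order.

5356, 443, 1033, 1623, 2213, 2803, 3393, 3983, 4573, 5163

Selection 1: 5356
Selection 2: 5356 + 590 = 5946 → 5946 − 5503 = 443
Selection 3: 443 + 590 = 1033
Selection 4: 1033 + 590 = 1623
Selection 5: 1623 + 590 = 2213
Selection 6: 2213 + 590 = 2803
Selection 7: 2803 + 590 = 3393
Selection 8: 3393 + 590 = 3983
Selection 9: 3983 + 590 = 4573
Selection 10: 4573 + 590 = 5163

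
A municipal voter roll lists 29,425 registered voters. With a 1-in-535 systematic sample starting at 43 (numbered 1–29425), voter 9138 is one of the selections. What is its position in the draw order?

18

k = 535
position = (9138 − 43)/535 + 1 = 9095/535 + 1 = 17 + 1 = 18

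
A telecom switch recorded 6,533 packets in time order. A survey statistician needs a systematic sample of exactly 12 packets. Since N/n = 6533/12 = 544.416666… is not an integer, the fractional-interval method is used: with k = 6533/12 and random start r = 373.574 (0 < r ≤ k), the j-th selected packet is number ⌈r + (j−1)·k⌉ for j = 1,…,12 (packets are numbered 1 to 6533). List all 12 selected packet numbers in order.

374, 918, 1463, 2007, 2552, 3096, 3641, 4185, 4729, 5274, 5818, 6363

j=1: r + 0k = 373.574 → ⌈·⌉ = 374
j=2: r + 1k = 917.990666… → ⌈·⌉ = 918
j=3: r + 2k = 1462.407333… → ⌈·⌉ = 1463
j=4: r + 3k = 2006.824 → ⌈·⌉ = 2007
j=5: r + 4k = 2551.240666… → ⌈·⌉ = 2552
j=6: r + 5k = 3095.657333… → ⌈·⌉ = 3096
j=7: r + 6k = 3640.074 → ⌈·⌉ = 3641
j=8: r + 7k = 4184.490666… → ⌈·⌉ = 4185
j=9: r + 8k = 4728.907333… → ⌈·⌉ = 4729
j=10: r + 9k = 5273.324 → ⌈·⌉ = 5274
j=11: r + 10k = 5817.740666… → ⌈·⌉ = 5818
j=12: r + 11k = 6362.157333… → ⌈·⌉ = 6363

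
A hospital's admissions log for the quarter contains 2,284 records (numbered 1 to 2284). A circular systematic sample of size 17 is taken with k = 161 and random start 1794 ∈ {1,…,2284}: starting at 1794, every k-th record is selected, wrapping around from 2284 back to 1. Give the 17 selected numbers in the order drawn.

1794, 1955, 2116, 2277, 154, 315, 476, 637, 798, 959, 1120, 1281, 1442, 1603, 1764, 1925, 2086

Selection 1: 1794
Selection 2: 1794 + 161 = 1955
Selection 3: 1955 + 161 = 2116
Selection 4: 2116 + 161 = 2277
Selection 5: 2277 + 161 = 2438 → 2438 − 2284 = 154
Selection 6: 154 + 161 = 315
Selection 7: 315 + 161 = 476
Selection 8: 476 + 161 = 637
Selection 9: 637 + 161 = 798
Selection 10: 798 + 161 = 959
Selection 11: 959 + 161 = 1120
Selection 12: 1120 + 161 = 1281
Selection 13: 1281 + 161 = 1442
Selection 14: 1442 + 161 = 1603
Selection 15: 1603 + 161 = 1764
Selection 16: 1764 + 161 = 1925
Selection 17: 1925 + 161 = 2086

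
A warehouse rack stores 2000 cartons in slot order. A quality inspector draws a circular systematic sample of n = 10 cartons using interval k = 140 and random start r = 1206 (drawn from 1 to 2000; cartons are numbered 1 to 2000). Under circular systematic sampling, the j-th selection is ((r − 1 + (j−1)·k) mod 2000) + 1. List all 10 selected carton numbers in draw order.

Selection 1: 1206
Selection 2: 1206 + 140 = 1346
Selection 3: 1346 + 140 = 1486
Selection 4: 1486 + 140 = 1626
Selection 5: 1626 + 140 = 1766
Selection 6: 1766 + 140 = 1906
Selection 7: 1906 + 140 = 2046 → 2046 − 2000 = 46
Selection 8: 46 + 140 = 186
Selection 9: 186 + 140 = 326
Selection 10: 326 + 140 = 466

1206, 1346, 1486, 1626, 1766, 1906, 46, 186, 326, 466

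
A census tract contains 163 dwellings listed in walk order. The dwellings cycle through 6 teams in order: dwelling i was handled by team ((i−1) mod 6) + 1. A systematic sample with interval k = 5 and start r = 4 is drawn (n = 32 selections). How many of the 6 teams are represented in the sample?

6

Consecutive selections differ by k = 5, so their team numbers differ by 5 mod 6 = 5.
gcd(5, 6) = 1, so the sample visits 6/1 = 6 distinct residues mod 6.
Start 4 is team 4; the teams hit are 1, 2, 3, 4, 5, 6.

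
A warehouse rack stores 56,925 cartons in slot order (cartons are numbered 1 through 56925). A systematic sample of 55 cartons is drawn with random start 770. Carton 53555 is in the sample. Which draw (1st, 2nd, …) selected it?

k = 56925/55 = 1035
position = (53555 − 770)/1035 + 1 = 52785/1035 + 1 = 51 + 1 = 52

52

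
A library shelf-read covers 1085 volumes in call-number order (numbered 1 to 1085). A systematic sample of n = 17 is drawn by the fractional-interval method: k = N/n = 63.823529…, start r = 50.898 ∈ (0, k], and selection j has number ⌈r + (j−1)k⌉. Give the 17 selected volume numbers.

j=1: r + 0k = 50.898 → ⌈·⌉ = 51
j=2: r + 1k = 114.721529… → ⌈·⌉ = 115
j=3: r + 2k = 178.545058… → ⌈·⌉ = 179
j=4: r + 3k = 242.368588… → ⌈·⌉ = 243
j=5: r + 4k = 306.192117… → ⌈·⌉ = 307
j=6: r + 5k = 370.015647… → ⌈·⌉ = 371
j=7: r + 6k = 433.839176… → ⌈·⌉ = 434
j=8: r + 7k = 497.662705… → ⌈·⌉ = 498
j=9: r + 8k = 561.486235… → ⌈·⌉ = 562
j=10: r + 9k = 625.309764… → ⌈·⌉ = 626
j=11: r + 10k = 689.133294… → ⌈·⌉ = 690
j=12: r + 11k = 752.956823… → ⌈·⌉ = 753
j=13: r + 12k = 816.780352… → ⌈·⌉ = 817
j=14: r + 13k = 880.603882… → ⌈·⌉ = 881
j=15: r + 14k = 944.427411… → ⌈·⌉ = 945
j=16: r + 15k = 1008.250941… → ⌈·⌉ = 1009
j=17: r + 16k = 1072.074470… → ⌈·⌉ = 1073

51, 115, 179, 243, 307, 371, 434, 498, 562, 626, 690, 753, 817, 881, 945, 1009, 1073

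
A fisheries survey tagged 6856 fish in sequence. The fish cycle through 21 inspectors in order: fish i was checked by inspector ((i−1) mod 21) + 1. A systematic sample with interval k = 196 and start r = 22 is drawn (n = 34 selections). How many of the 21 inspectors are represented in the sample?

3

Consecutive selections differ by k = 196, so their inspector numbers differ by 196 mod 21 = 7.
gcd(196, 21) = 7, so the sample visits 21/7 = 3 distinct residues mod 21.
Start 22 is inspector 1; the inspectors hit are 1, 8, 15.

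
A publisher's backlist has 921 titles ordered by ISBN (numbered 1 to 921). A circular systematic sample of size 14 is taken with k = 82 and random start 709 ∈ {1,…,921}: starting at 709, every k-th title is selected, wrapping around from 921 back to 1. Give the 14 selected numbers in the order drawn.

Selection 1: 709
Selection 2: 709 + 82 = 791
Selection 3: 791 + 82 = 873
Selection 4: 873 + 82 = 955 → 955 − 921 = 34
Selection 5: 34 + 82 = 116
Selection 6: 116 + 82 = 198
Selection 7: 198 + 82 = 280
Selection 8: 280 + 82 = 362
Selection 9: 362 + 82 = 444
Selection 10: 444 + 82 = 526
Selection 11: 526 + 82 = 608
Selection 12: 608 + 82 = 690
Selection 13: 690 + 82 = 772
Selection 14: 772 + 82 = 854

709, 791, 873, 34, 116, 198, 280, 362, 444, 526, 608, 690, 772, 854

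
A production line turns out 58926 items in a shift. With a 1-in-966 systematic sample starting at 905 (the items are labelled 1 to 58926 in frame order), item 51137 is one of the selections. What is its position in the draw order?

53

k = 966
position = (51137 − 905)/966 + 1 = 50232/966 + 1 = 52 + 1 = 53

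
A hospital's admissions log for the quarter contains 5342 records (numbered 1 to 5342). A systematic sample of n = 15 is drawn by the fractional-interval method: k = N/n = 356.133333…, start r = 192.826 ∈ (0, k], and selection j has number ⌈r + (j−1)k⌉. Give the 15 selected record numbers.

193, 549, 906, 1262, 1618, 1974, 2330, 2686, 3042, 3399, 3755, 4111, 4467, 4823, 5179

j=1: r + 0k = 192.826 → ⌈·⌉ = 193
j=2: r + 1k = 548.959333… → ⌈·⌉ = 549
j=3: r + 2k = 905.092666… → ⌈·⌉ = 906
j=4: r + 3k = 1261.226 → ⌈·⌉ = 1262
j=5: r + 4k = 1617.359333… → ⌈·⌉ = 1618
j=6: r + 5k = 1973.492666… → ⌈·⌉ = 1974
j=7: r + 6k = 2329.626 → ⌈·⌉ = 2330
j=8: r + 7k = 2685.759333… → ⌈·⌉ = 2686
j=9: r + 8k = 3041.892666… → ⌈·⌉ = 3042
j=10: r + 9k = 3398.026 → ⌈·⌉ = 3399
j=11: r + 10k = 3754.159333… → ⌈·⌉ = 3755
j=12: r + 11k = 4110.292666… → ⌈·⌉ = 4111
j=13: r + 12k = 4466.426 → ⌈·⌉ = 4467
j=14: r + 13k = 4822.559333… → ⌈·⌉ = 4823
j=15: r + 14k = 5178.692666… → ⌈·⌉ = 5179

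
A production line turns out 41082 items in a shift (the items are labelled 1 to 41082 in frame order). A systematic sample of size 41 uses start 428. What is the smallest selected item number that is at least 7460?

8444

k = 41082/41 = 1002
Steps past start: ⌈(7460 − 428)/1002⌉ = ⌈7032/1002⌉ = 8
Selected item: 428 + 8×1002 = 8444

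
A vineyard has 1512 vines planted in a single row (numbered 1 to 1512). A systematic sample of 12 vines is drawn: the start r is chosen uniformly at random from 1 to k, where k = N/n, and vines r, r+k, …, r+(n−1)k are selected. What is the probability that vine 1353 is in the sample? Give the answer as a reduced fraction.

1/126

k = 1512/12 = 126.
Vine 1353 is selected iff r ≡ 1353 (mod 126); exactly one such r in {1,…,126}.
Inclusion probability = 1/126.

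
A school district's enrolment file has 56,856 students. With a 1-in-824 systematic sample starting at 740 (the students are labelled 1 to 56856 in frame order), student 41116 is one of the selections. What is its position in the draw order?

50

k = 824
position = (41116 − 740)/824 + 1 = 40376/824 + 1 = 49 + 1 = 50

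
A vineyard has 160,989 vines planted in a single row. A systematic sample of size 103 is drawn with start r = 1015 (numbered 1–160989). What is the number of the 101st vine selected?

k = 160989/103 = 1563
101st selection = r + (101−1)·k = 1015 + 100×1563 = 1015 + 156300 = 157315

157315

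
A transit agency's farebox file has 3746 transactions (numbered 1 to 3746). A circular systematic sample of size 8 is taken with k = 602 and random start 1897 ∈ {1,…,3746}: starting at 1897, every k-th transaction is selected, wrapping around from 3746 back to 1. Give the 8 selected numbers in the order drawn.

1897, 2499, 3101, 3703, 559, 1161, 1763, 2365

Selection 1: 1897
Selection 2: 1897 + 602 = 2499
Selection 3: 2499 + 602 = 3101
Selection 4: 3101 + 602 = 3703
Selection 5: 3703 + 602 = 4305 → 4305 − 3746 = 559
Selection 6: 559 + 602 = 1161
Selection 7: 1161 + 602 = 1763
Selection 8: 1763 + 602 = 2365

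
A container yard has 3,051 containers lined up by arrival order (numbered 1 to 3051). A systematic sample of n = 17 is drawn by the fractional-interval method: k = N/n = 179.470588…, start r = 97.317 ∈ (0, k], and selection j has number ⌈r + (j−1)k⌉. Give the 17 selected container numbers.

j=1: r + 0k = 97.317 → ⌈·⌉ = 98
j=2: r + 1k = 276.787588… → ⌈·⌉ = 277
j=3: r + 2k = 456.258176… → ⌈·⌉ = 457
j=4: r + 3k = 635.728764… → ⌈·⌉ = 636
j=5: r + 4k = 815.199352… → ⌈·⌉ = 816
j=6: r + 5k = 994.669941… → ⌈·⌉ = 995
j=7: r + 6k = 1174.140529… → ⌈·⌉ = 1175
j=8: r + 7k = 1353.611117… → ⌈·⌉ = 1354
j=9: r + 8k = 1533.081705… → ⌈·⌉ = 1534
j=10: r + 9k = 1712.552294… → ⌈·⌉ = 1713
j=11: r + 10k = 1892.022882… → ⌈·⌉ = 1893
j=12: r + 11k = 2071.493470… → ⌈·⌉ = 2072
j=13: r + 12k = 2250.964058… → ⌈·⌉ = 2251
j=14: r + 13k = 2430.434647… → ⌈·⌉ = 2431
j=15: r + 14k = 2609.905235… → ⌈·⌉ = 2610
j=16: r + 15k = 2789.375823… → ⌈·⌉ = 2790
j=17: r + 16k = 2968.846411… → ⌈·⌉ = 2969

98, 277, 457, 636, 816, 995, 1175, 1354, 1534, 1713, 1893, 2072, 2251, 2431, 2610, 2790, 2969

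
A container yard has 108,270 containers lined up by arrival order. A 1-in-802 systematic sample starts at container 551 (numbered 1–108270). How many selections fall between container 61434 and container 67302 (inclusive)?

k = 802
First selection ≥ 61434: 551 + ⌈(61434−551)/802⌉·802 = 551 + 76×802 = 61503
Last selection ≤ 67302: 551 + ⌊(67302−551)/802⌋·802 = 551 + 83×802 = 67117
Count = 83 − 76 + 1 = 8

8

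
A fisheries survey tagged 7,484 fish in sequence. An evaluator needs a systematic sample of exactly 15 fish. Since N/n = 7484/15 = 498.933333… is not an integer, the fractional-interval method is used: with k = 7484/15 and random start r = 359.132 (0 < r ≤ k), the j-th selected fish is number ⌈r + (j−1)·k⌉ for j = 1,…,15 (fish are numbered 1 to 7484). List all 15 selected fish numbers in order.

j=1: r + 0k = 359.132 → ⌈·⌉ = 360
j=2: r + 1k = 858.065333… → ⌈·⌉ = 859
j=3: r + 2k = 1356.998666… → ⌈·⌉ = 1357
j=4: r + 3k = 1855.932 → ⌈·⌉ = 1856
j=5: r + 4k = 2354.865333… → ⌈·⌉ = 2355
j=6: r + 5k = 2853.798666… → ⌈·⌉ = 2854
j=7: r + 6k = 3352.732 → ⌈·⌉ = 3353
j=8: r + 7k = 3851.665333… → ⌈·⌉ = 3852
j=9: r + 8k = 4350.598666… → ⌈·⌉ = 4351
j=10: r + 9k = 4849.532 → ⌈·⌉ = 4850
j=11: r + 10k = 5348.465333… → ⌈·⌉ = 5349
j=12: r + 11k = 5847.398666… → ⌈·⌉ = 5848
j=13: r + 12k = 6346.332 → ⌈·⌉ = 6347
j=14: r + 13k = 6845.265333… → ⌈·⌉ = 6846
j=15: r + 14k = 7344.198666… → ⌈·⌉ = 7345

360, 859, 1357, 1856, 2355, 2854, 3353, 3852, 4351, 4850, 5349, 5848, 6347, 6846, 7345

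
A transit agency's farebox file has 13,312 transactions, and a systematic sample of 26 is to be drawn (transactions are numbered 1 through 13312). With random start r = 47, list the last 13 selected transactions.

6703, 7215, 7727, 8239, 8751, 9263, 9775, 10287, 10799, 11311, 11823, 12335, 12847

k = N/n = 13312/26 = 512
14th selection = 47 + 13×512 = 6703
15th: 6703 + 512 = 7215
16th: 7215 + 512 = 7727
17th: 7727 + 512 = 8239
18th: 8239 + 512 = 8751
19th: 8751 + 512 = 9263
20th: 9263 + 512 = 9775
21st: 9775 + 512 = 10287
22nd: 10287 + 512 = 10799
23rd: 10799 + 512 = 11311
24th: 11311 + 512 = 11823
25th: 11823 + 512 = 12335
26th: 12335 + 512 = 12847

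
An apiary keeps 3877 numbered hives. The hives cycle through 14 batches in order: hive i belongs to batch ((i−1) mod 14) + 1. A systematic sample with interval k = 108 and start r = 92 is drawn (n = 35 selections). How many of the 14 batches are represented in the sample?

7

Consecutive selections differ by k = 108, so their batch numbers differ by 108 mod 14 = 10.
gcd(108, 14) = 2, so the sample visits 14/2 = 7 distinct residues mod 14.
Start 92 is batch 8; the batches hit are 2, 4, 6, 8, 10, 12, 14.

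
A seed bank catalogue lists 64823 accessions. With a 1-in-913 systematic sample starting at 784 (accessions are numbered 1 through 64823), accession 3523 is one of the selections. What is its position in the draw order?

k = 913
position = (3523 − 784)/913 + 1 = 2739/913 + 1 = 3 + 1 = 4

4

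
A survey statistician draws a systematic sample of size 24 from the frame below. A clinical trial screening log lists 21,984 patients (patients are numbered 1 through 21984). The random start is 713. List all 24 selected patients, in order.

k = N/n = 21984/24 = 916
patient 1: 713
patient 2: 713 + 916 = 1629
patient 3: 1629 + 916 = 2545
patient 4: 2545 + 916 = 3461
patient 5: 3461 + 916 = 4377
patient 6: 4377 + 916 = 5293
patient 7: 5293 + 916 = 6209
patient 8: 6209 + 916 = 7125
patient 9: 7125 + 916 = 8041
patient 10: 8041 + 916 = 8957
patient 11: 8957 + 916 = 9873
patient 12: 9873 + 916 = 10789
patient 13: 10789 + 916 = 11705
patient 14: 11705 + 916 = 12621
patient 15: 12621 + 916 = 13537
patient 16: 13537 + 916 = 14453
patient 17: 14453 + 916 = 15369
patient 18: 15369 + 916 = 16285
patient 19: 16285 + 916 = 17201
patient 20: 17201 + 916 = 18117
patient 21: 18117 + 916 = 19033
patient 22: 19033 + 916 = 19949
patient 23: 19949 + 916 = 20865
patient 24: 20865 + 916 = 21781

713, 1629, 2545, 3461, 4377, 5293, 6209, 7125, 8041, 8957, 9873, 10789, 11705, 12621, 13537, 14453, 15369, 16285, 17201, 18117, 19033, 19949, 20865, 21781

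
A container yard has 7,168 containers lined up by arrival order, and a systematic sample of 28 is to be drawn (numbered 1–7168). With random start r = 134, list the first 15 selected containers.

134, 390, 646, 902, 1158, 1414, 1670, 1926, 2182, 2438, 2694, 2950, 3206, 3462, 3718

k = N/n = 7168/28 = 256
container 1: 134
container 2: 134 + 256 = 390
container 3: 390 + 256 = 646
container 4: 646 + 256 = 902
container 5: 902 + 256 = 1158
container 6: 1158 + 256 = 1414
container 7: 1414 + 256 = 1670
container 8: 1670 + 256 = 1926
container 9: 1926 + 256 = 2182
container 10: 2182 + 256 = 2438
container 11: 2438 + 256 = 2694
container 12: 2694 + 256 = 2950
container 13: 2950 + 256 = 3206
container 14: 3206 + 256 = 3462
container 15: 3462 + 256 = 3718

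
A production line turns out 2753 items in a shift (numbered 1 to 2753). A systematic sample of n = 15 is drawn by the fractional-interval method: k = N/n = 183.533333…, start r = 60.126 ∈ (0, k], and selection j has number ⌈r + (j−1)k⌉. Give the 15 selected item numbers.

61, 244, 428, 611, 795, 978, 1162, 1345, 1529, 1712, 1896, 2079, 2263, 2447, 2630

j=1: r + 0k = 60.126 → ⌈·⌉ = 61
j=2: r + 1k = 243.659333… → ⌈·⌉ = 244
j=3: r + 2k = 427.192666… → ⌈·⌉ = 428
j=4: r + 3k = 610.726 → ⌈·⌉ = 611
j=5: r + 4k = 794.259333… → ⌈·⌉ = 795
j=6: r + 5k = 977.792666… → ⌈·⌉ = 978
j=7: r + 6k = 1161.326 → ⌈·⌉ = 1162
j=8: r + 7k = 1344.859333… → ⌈·⌉ = 1345
j=9: r + 8k = 1528.392666… → ⌈·⌉ = 1529
j=10: r + 9k = 1711.926 → ⌈·⌉ = 1712
j=11: r + 10k = 1895.459333… → ⌈·⌉ = 1896
j=12: r + 11k = 2078.992666… → ⌈·⌉ = 2079
j=13: r + 12k = 2262.526 → ⌈·⌉ = 2263
j=14: r + 13k = 2446.059333… → ⌈·⌉ = 2447
j=15: r + 14k = 2629.592666… → ⌈·⌉ = 2630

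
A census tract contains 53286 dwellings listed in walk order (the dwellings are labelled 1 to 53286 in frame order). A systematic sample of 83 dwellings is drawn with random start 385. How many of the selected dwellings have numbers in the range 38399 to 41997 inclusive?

k = 53286/83 = 642
First selection ≥ 38399: 385 + ⌈(38399−385)/642⌉·642 = 385 + 60×642 = 38905
Last selection ≤ 41997: 385 + ⌊(41997−385)/642⌋·642 = 385 + 64×642 = 41473
Count = 64 − 60 + 1 = 5

5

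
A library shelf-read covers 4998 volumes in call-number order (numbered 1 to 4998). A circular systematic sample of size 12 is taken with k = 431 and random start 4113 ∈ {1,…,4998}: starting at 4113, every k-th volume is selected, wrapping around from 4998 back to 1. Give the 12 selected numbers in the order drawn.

Selection 1: 4113
Selection 2: 4113 + 431 = 4544
Selection 3: 4544 + 431 = 4975
Selection 4: 4975 + 431 = 5406 → 5406 − 4998 = 408
Selection 5: 408 + 431 = 839
Selection 6: 839 + 431 = 1270
Selection 7: 1270 + 431 = 1701
Selection 8: 1701 + 431 = 2132
Selection 9: 2132 + 431 = 2563
Selection 10: 2563 + 431 = 2994
Selection 11: 2994 + 431 = 3425
Selection 12: 3425 + 431 = 3856

4113, 4544, 4975, 408, 839, 1270, 1701, 2132, 2563, 2994, 3425, 3856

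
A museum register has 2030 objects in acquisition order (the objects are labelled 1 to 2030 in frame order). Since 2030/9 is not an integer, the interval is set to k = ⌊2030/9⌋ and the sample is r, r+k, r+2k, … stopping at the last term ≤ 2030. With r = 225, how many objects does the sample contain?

k = ⌊2030/9⌋ = 225
Achieved size = ⌊(2030 − 225)/225⌋ + 1 = ⌊1805/225⌋ + 1 = 8 + 1 = 9
(last selection: 225 + 8×225 = 2025 ≤ 2030; next would be 2250 > 2030)

9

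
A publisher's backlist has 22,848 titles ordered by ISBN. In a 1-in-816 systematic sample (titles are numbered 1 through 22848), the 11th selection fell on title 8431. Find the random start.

k = 816
r = 8431 − (11−1)×816 = 8431 − 8160 = 271

271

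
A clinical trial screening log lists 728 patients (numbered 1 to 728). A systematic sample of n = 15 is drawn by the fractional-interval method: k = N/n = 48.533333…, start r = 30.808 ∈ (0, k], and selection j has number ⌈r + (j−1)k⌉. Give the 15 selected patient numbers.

j=1: r + 0k = 30.808 → ⌈·⌉ = 31
j=2: r + 1k = 79.341333… → ⌈·⌉ = 80
j=3: r + 2k = 127.874666… → ⌈·⌉ = 128
j=4: r + 3k = 176.408 → ⌈·⌉ = 177
j=5: r + 4k = 224.941333… → ⌈·⌉ = 225
j=6: r + 5k = 273.474666… → ⌈·⌉ = 274
j=7: r + 6k = 322.008 → ⌈·⌉ = 323
j=8: r + 7k = 370.541333… → ⌈·⌉ = 371
j=9: r + 8k = 419.074666… → ⌈·⌉ = 420
j=10: r + 9k = 467.608 → ⌈·⌉ = 468
j=11: r + 10k = 516.141333… → ⌈·⌉ = 517
j=12: r + 11k = 564.674666… → ⌈·⌉ = 565
j=13: r + 12k = 613.208 → ⌈·⌉ = 614
j=14: r + 13k = 661.741333… → ⌈·⌉ = 662
j=15: r + 14k = 710.274666… → ⌈·⌉ = 711

31, 80, 128, 177, 225, 274, 323, 371, 420, 468, 517, 565, 614, 662, 711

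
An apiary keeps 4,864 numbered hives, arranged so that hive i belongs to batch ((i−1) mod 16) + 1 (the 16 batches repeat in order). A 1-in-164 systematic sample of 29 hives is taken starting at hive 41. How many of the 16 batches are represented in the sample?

4

Consecutive selections differ by k = 164, so their batch numbers differ by 164 mod 16 = 4.
gcd(164, 16) = 4, so the sample visits 16/4 = 4 distinct residues mod 16.
Start 41 is batch 9; the batches hit are 1, 5, 9, 13.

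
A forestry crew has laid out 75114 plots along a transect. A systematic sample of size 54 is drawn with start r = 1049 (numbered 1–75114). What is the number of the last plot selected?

k = 75114/54 = 1391
54th selection = r + (54−1)·k = 1049 + 53×1391 = 1049 + 73723 = 74772

74772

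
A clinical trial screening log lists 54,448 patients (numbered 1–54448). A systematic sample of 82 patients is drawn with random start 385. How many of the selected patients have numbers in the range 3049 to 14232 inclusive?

k = 54448/82 = 664
First selection ≥ 3049: 385 + ⌈(3049−385)/664⌉·664 = 385 + 5×664 = 3705
Last selection ≤ 14232: 385 + ⌊(14232−385)/664⌋·664 = 385 + 20×664 = 13665
Count = 20 − 5 + 1 = 16

16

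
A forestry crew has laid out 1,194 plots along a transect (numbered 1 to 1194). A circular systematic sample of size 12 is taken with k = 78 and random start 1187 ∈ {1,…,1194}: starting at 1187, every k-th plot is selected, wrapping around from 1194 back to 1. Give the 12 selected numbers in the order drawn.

Selection 1: 1187
Selection 2: 1187 + 78 = 1265 → 1265 − 1194 = 71
Selection 3: 71 + 78 = 149
Selection 4: 149 + 78 = 227
Selection 5: 227 + 78 = 305
Selection 6: 305 + 78 = 383
Selection 7: 383 + 78 = 461
Selection 8: 461 + 78 = 539
Selection 9: 539 + 78 = 617
Selection 10: 617 + 78 = 695
Selection 11: 695 + 78 = 773
Selection 12: 773 + 78 = 851

1187, 71, 149, 227, 305, 383, 461, 539, 617, 695, 773, 851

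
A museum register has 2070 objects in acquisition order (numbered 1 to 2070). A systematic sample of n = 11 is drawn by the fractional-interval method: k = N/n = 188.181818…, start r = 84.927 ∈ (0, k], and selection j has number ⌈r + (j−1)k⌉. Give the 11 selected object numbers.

85, 274, 462, 650, 838, 1026, 1215, 1403, 1591, 1779, 1967

j=1: r + 0k = 84.927 → ⌈·⌉ = 85
j=2: r + 1k = 273.108818… → ⌈·⌉ = 274
j=3: r + 2k = 461.290636… → ⌈·⌉ = 462
j=4: r + 3k = 649.472454… → ⌈·⌉ = 650
j=5: r + 4k = 837.654272… → ⌈·⌉ = 838
j=6: r + 5k = 1025.836090… → ⌈·⌉ = 1026
j=7: r + 6k = 1214.017909… → ⌈·⌉ = 1215
j=8: r + 7k = 1402.199727… → ⌈·⌉ = 1403
j=9: r + 8k = 1590.381545… → ⌈·⌉ = 1591
j=10: r + 9k = 1778.563363… → ⌈·⌉ = 1779
j=11: r + 10k = 1966.745181… → ⌈·⌉ = 1967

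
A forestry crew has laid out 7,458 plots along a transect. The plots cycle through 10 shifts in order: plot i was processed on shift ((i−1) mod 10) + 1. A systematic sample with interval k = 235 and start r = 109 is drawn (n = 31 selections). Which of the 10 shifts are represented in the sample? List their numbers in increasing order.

Consecutive selections differ by k = 235, so their shift numbers differ by 235 mod 10 = 5.
gcd(235, 10) = 5, so the sample visits 10/5 = 2 distinct residues mod 10.
Start 109 is shift 9; the shifts hit are 4, 9.

4, 9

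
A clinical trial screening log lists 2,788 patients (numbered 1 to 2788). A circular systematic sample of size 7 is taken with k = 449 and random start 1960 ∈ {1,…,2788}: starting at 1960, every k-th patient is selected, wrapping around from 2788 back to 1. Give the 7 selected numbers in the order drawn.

1960, 2409, 70, 519, 968, 1417, 1866

Selection 1: 1960
Selection 2: 1960 + 449 = 2409
Selection 3: 2409 + 449 = 2858 → 2858 − 2788 = 70
Selection 4: 70 + 449 = 519
Selection 5: 519 + 449 = 968
Selection 6: 968 + 449 = 1417
Selection 7: 1417 + 449 = 1866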